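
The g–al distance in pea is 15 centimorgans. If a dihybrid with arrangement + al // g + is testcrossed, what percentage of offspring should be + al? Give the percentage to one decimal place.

42.5%

A map distance of 15 centimorgans corresponds to a recombination frequency of 0.150.
The F1 is + al / g +, so + al is a parental gamete class with expected frequency (1 − r)/2 = 0.850/2 = 0.4250.
That is 0.4250 = 42.5% of the progeny.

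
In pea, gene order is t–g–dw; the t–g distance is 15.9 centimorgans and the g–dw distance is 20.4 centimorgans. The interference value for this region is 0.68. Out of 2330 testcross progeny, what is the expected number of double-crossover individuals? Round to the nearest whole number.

24

Map distances give recombination frequencies of 0.159 and 0.204 for the two intervals.
With interference 0.68 (so coincidence = 0.32), expected double-crossover frequency = 0.159 × 0.204 × 0.32 = 0.01038.
Expected number = 0.01038 × 2330 = 24.18 ≈ 24.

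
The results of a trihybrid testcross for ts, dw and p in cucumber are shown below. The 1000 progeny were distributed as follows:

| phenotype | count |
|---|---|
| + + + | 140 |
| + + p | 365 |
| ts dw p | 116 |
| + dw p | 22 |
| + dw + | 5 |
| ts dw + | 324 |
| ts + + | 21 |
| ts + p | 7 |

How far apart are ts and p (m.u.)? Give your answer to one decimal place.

The two most frequent reciprocal classes, ts dw + and + + p, are the parental types, so the F1 was ts dw + / + + p.
The two rarest classes, + dw + and ts + p, are the double crossovers. Comparing them with the parentals, only the ts allele has switched, so ts is the middle locus and the order is dw – ts – p.
Crossovers in the ts–p interval produce the single-crossover classes ts dw p and + + + (116 + 140 = 256) plus the double crossovers (12).
RF(ts–p) = (256 + 12) / 1000 = 268/1000 = 0.2680 → 26.8 m.u.

26.8 m.u.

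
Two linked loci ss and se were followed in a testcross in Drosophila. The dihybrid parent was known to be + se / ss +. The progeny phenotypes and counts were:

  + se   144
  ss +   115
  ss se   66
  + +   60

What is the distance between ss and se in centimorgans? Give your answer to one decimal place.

32.7 centimorgans

The recombinant classes are + + and ss se: 60 + 66 = 126.
Recombination frequency = 126/385 = 0.3273 ≈ 32.7%, i.e. 32.7 centimorgans.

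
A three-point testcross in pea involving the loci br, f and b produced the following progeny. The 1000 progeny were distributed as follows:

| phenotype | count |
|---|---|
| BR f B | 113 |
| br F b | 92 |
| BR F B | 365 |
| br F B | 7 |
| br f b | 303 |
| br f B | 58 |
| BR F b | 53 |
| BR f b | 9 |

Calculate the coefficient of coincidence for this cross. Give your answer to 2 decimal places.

0.57

The two most frequent reciprocal classes, br f b and BR F B, are the parental types, so the F1 was br f b / BR F B.
The two rarest classes, BR f b and br F B, are the double crossovers. Comparing them with the parentals, only the br allele has switched, so br is the middle locus and the order is f – br – b.
f–br: (205 + 16)/1000 = 0.2210; br–b: (111 + 16)/1000 = 0.1270.
Expected DCO frequency = 0.2210 × 0.1270 ≈ 0.02807; observed = 16/1000 ≈ 0.01600.
Coefficient of coincidence = 0.01600/0.02807 ≈ 0.57.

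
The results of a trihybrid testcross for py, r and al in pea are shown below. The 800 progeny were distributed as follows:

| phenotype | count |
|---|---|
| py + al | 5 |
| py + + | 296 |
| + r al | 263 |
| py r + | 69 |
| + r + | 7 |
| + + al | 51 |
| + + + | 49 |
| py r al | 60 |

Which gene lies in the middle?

The two most frequent reciprocal classes, + r al and py + +, are the parental types, so the F1 was + r al / py + +.
The two rarest classes, + r + and py + al, are the double crossovers. Comparing them with the parentals, only the al allele has switched, so al is the middle locus and the order is r – al – py.

al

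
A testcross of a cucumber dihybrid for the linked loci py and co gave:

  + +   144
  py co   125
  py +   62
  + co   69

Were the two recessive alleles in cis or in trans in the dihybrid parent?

cis

The two most frequent classes are + + (144) and py co (125); these are the parental (non-recombinant) types.
So the F1 carried + + on one chromosome and py co on the other — the recessive alleles are on the same chromosome (cis / coupling).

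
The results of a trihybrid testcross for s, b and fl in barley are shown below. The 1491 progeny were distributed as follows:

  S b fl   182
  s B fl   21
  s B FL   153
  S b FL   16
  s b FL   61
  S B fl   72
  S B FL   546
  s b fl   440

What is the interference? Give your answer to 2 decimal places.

The two most frequent reciprocal classes, s b fl and S B FL, are the parental types, so the F1 was s b fl / S B FL.
The two rarest classes, s B fl and S b FL, are the double crossovers. Comparing them with the parentals, only the b allele has switched, so b is the middle locus and the order is s – b – fl.
s–b: (335 + 37)/1491 = 0.2495; b–fl: (133 + 37)/1491 = 0.1140.
Expected DCO frequency = 0.2495 × 0.1140 ≈ 0.02844; observed = 37/1491 ≈ 0.02482.
Coefficient of coincidence = 0.02482/0.02844 ≈ 0.87; interference = 1 − 0.87 = 0.13.

0.13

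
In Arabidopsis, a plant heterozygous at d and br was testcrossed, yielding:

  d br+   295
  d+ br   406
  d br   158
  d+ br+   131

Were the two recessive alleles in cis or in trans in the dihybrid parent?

trans

The two most frequent classes are d+ br (406) and d br+ (295); these are the parental (non-recombinant) types.
So the F1 carried d+ br on one chromosome and d br+ on the other — the recessive alleles are on opposite chromosomes (trans / repulsion).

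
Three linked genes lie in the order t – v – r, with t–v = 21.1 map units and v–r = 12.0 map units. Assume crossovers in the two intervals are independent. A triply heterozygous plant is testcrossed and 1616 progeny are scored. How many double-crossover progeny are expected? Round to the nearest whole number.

41

Map distances give recombination frequencies of 0.211 and 0.120 for the two intervals.
With no interference, expected double-crossover frequency = 0.211 × 0.120 = 0.02532.
Expected number = 0.02532 × 1616 = 40.92 ≈ 41.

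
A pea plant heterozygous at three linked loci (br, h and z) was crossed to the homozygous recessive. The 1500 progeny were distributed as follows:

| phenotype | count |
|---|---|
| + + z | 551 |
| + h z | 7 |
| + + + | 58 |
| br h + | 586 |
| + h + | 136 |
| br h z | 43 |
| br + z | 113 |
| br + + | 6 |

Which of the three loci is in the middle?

h

The two most frequent reciprocal classes, + + z and br h +, are the parental types, so the F1 was + + z / br h +.
The two rarest classes, + h z and br + +, are the double crossovers. Comparing them with the parentals, only the h allele has switched, so h is the middle locus and the order is z – h – br.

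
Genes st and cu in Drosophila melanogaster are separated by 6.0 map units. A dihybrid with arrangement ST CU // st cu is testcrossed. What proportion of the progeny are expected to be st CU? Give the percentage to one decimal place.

A map distance of 6.0 map units corresponds to a recombination frequency of 0.060.
The F1 is ST CU / st cu, so st CU is a recombinant gamete class with expected frequency r/2 = 0.060/2 = 0.0300.
That is 0.0300 = 3.0% of the progeny.

3.0%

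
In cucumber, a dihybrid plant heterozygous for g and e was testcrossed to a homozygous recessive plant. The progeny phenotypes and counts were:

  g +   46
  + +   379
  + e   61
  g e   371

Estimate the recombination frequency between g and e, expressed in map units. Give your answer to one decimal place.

The two most frequent classes, + + (379) and g e (371), are the parental types, so the F1 was + + / g e.
The recombinant classes are + e and g +: 61 + 46 = 107.
Recombination frequency = 107/857 = 0.1249 ≈ 12.5%, i.e. 12.5 map units.

12.5 map units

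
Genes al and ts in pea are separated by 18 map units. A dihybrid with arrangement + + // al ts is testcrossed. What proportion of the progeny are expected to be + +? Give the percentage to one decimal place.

41.0%

A map distance of 18 map units corresponds to a recombination frequency of 0.180.
The F1 is + + / al ts, so + + is a parental gamete class with expected frequency (1 − r)/2 = 0.820/2 = 0.4100.
That is 0.4100 = 41.0% of the progeny.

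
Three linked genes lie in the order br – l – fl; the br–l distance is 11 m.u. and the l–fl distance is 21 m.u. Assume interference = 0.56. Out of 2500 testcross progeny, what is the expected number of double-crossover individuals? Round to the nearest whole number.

25

Map distances give recombination frequencies of 0.110 and 0.210 for the two intervals.
With interference 0.56 (so coincidence = 0.44), expected double-crossover frequency = 0.110 × 0.210 × 0.44 = 0.01016.
Expected number = 0.01016 × 2500 = 25.41 ≈ 25.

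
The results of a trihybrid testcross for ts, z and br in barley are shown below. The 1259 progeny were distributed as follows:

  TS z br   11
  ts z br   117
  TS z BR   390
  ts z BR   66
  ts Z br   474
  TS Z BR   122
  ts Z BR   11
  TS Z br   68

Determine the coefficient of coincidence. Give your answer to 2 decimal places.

0.68

The two most frequent reciprocal classes, ts Z br and TS z BR, are the parental types, so the F1 was ts Z br / TS z BR.
The two rarest classes, ts Z BR and TS z br, are the double crossovers. Comparing them with the parentals, only the br allele has switched, so br is the middle locus and the order is z – br – ts.
z–br: (239 + 22)/1259 = 0.2073; br–ts: (134 + 22)/1259 = 0.1239.
Expected DCO frequency = 0.2073 × 0.1239 ≈ 0.02568; observed = 22/1259 ≈ 0.01747.
Coefficient of coincidence = 0.01747/0.02568 ≈ 0.68.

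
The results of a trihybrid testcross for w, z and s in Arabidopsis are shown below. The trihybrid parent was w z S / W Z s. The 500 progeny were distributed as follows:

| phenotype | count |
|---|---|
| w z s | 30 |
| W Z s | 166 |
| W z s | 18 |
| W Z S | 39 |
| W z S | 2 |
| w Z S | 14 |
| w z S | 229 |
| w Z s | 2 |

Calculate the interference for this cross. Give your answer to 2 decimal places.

0.24

The two rarest classes, W z S and w Z s, are the double crossovers. Comparing them with the parentals, only the w allele has switched, so w is the middle locus and the order is s – w – z.
s–w: (69 + 4)/500 = 0.1460; w–z: (32 + 4)/500 = 0.0720.
Expected DCO frequency = 0.1460 × 0.0720 ≈ 0.01051; observed = 4/500 ≈ 0.00800.
Coefficient of coincidence = 0.00800/0.01051 ≈ 0.76; interference = 1 − 0.76 = 0.24.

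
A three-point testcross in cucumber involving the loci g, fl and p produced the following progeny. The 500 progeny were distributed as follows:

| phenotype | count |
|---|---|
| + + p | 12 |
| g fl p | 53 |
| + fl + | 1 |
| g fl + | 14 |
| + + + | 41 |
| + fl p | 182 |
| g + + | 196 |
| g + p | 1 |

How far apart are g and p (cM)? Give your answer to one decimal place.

The two most frequent reciprocal classes, g + + and + fl p, are the parental types, so the F1 was g + + / + fl p.
The two rarest classes, g + p and + fl +, are the double crossovers. Comparing them with the parentals, only the p allele has switched, so p is the middle locus and the order is g – p – fl.
Crossovers in the g–p interval produce the single-crossover classes + + + and g fl p (41 + 53 = 94) plus the double crossovers (2).
RF(g–p) = (94 + 2) / 500 = 96/500 = 0.1920 → 19.2 cM.

19.2 cM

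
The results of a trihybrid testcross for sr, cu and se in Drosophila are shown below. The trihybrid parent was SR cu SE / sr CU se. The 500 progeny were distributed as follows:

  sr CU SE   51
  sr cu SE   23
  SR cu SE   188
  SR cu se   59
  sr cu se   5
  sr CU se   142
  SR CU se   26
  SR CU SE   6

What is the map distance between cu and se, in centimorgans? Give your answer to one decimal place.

24.2 centimorgans

The two rarest classes, SR CU SE and sr cu se, are the double crossovers. Comparing them with the parentals, only the cu allele has switched, so cu is the middle locus and the order is se – cu – sr.
Crossovers in the se–cu interval produce the single-crossover classes SR cu se and sr CU SE (59 + 51 = 110) plus the double crossovers (11).
RF(se–cu) = (110 + 11) / 500 = 121/500 = 0.2420 → 24.2 centimorgans.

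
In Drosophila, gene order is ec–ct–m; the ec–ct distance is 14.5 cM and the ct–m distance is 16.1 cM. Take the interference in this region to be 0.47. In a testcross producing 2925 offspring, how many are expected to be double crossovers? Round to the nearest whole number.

Map distances give recombination frequencies of 0.145 and 0.161 for the two intervals.
With interference 0.47 (so coincidence = 0.53), expected double-crossover frequency = 0.145 × 0.161 × 0.53 = 0.01237.
Expected number = 0.01237 × 2925 = 36.19 ≈ 36.

36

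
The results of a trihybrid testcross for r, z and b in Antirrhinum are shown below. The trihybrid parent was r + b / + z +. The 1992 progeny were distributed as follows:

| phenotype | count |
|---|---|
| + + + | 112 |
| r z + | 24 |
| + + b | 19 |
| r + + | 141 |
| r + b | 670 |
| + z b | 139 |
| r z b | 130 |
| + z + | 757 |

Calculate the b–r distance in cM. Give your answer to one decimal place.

16.2 cM

The two rarest classes, + + b and r z +, are the double crossovers. Comparing them with the parentals, only the r allele has switched, so r is the middle locus and the order is z – r – b.
Crossovers in the r–b interval produce the single-crossover classes r + + and + z b (141 + 139 = 280) plus the double crossovers (43).
RF(r–b) = (280 + 43) / 1992 = 323/1992 = 0.1621 → 16.2 cM.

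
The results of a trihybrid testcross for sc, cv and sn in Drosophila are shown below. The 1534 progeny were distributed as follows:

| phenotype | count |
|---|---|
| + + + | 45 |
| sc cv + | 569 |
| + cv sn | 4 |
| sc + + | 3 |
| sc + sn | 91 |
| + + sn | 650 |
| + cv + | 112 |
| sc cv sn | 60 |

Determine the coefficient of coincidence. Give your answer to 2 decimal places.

The two most frequent reciprocal classes, + + sn and sc cv +, are the parental types, so the F1 was + + sn / sc cv +.
The two rarest classes, + cv sn and sc + +, are the double crossovers. Comparing them with the parentals, only the cv allele has switched, so cv is the middle locus and the order is sc – cv – sn.
sc–cv: (203 + 7)/1534 = 0.1369; cv–sn: (105 + 7)/1534 = 0.0730.
Expected DCO frequency = 0.1369 × 0.0730 ≈ 0.00999; observed = 7/1534 ≈ 0.00456.
Coefficient of coincidence = 0.00456/0.00999 ≈ 0.46.

0.46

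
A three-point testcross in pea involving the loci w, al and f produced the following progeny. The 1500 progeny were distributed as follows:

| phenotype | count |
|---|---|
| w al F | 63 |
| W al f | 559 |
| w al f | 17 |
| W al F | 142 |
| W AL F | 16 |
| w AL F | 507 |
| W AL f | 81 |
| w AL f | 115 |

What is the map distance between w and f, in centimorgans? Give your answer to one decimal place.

The two most frequent reciprocal classes, w AL F and W al f, are the parental types, so the F1 was w AL F / W al f.
The two rarest classes, W AL F and w al f, are the double crossovers. Comparing them with the parentals, only the w allele has switched, so w is the middle locus and the order is f – w – al.
Crossovers in the f–w interval produce the single-crossover classes w AL f and W al F (115 + 142 = 257) plus the double crossovers (33).
RF(f–w) = (257 + 33) / 1500 = 290/1500 = 0.1933 → 19.3 centimorgans.

19.3 centimorgans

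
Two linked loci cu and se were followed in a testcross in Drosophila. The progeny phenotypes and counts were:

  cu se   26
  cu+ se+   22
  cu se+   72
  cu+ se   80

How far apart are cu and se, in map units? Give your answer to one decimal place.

24.0 map units

The two most frequent classes, cu+ se (80) and cu se+ (72), are the parental types, so the F1 was cu+ se / cu se+.
The recombinant classes are cu+ se+ and cu se: 22 + 26 = 48.
Recombination frequency = 48/200 = 0.2400 ≈ 24.0%, i.e. 24.0 map units.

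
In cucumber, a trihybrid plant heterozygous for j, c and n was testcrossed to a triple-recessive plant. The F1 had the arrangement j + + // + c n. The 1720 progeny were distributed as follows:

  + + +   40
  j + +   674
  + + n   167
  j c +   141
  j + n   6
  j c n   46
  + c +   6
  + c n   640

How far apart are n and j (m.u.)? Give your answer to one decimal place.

5.7 m.u.

The two rarest classes, j + n and + c +, are the double crossovers. Comparing them with the parentals, only the n allele has switched, so n is the middle locus and the order is c – n – j.
Crossovers in the n–j interval produce the single-crossover classes + + + and j c n (40 + 46 = 86) plus the double crossovers (12).
RF(n–j) = (86 + 12) / 1720 = 98/1720 = 0.0570 → 5.7 m.u.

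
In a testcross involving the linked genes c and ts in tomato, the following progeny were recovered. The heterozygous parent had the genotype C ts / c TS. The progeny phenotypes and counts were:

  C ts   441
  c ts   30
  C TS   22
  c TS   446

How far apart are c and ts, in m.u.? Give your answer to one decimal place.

5.5 m.u.

The recombinant classes are C TS and c ts: 22 + 30 = 52.
Recombination frequency = 52/939 = 0.0554 ≈ 5.5%, i.e. 5.5 m.u.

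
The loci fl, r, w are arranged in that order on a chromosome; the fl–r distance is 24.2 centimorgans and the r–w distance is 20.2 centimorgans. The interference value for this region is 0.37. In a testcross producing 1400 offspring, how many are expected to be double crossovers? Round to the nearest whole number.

Map distances give recombination frequencies of 0.242 and 0.202 for the two intervals.
With interference 0.37 (so coincidence = 0.63), expected double-crossover frequency = 0.242 × 0.202 × 0.63 = 0.03080.
Expected number = 0.03080 × 1400 = 43.12 ≈ 43.

43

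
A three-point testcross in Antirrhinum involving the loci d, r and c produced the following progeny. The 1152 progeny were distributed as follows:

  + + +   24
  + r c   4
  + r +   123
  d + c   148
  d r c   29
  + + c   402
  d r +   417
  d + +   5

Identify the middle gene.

r

The two most frequent reciprocal classes, d r + and + + c, are the parental types, so the F1 was d r + / + + c.
The two rarest classes, d + + and + r c, are the double crossovers. Comparing them with the parentals, only the r allele has switched, so r is the middle locus and the order is d – r – c.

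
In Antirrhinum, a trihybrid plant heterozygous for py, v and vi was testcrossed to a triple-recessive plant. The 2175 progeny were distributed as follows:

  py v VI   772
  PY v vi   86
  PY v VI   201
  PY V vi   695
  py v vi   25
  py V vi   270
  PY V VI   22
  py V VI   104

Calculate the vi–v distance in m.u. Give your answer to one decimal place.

10.9 m.u.

The two most frequent reciprocal classes, py v VI and PY V vi, are the parental types, so the F1 was py v VI / PY V vi.
The two rarest classes, py v vi and PY V VI, are the double crossovers. Comparing them with the parentals, only the vi allele has switched, so vi is the middle locus and the order is py – vi – v.
Crossovers in the vi–v interval produce the single-crossover classes py V VI and PY v vi (104 + 86 = 190) plus the double crossovers (47).
RF(vi–v) = (190 + 47) / 2175 = 237/2175 = 0.1090 → 10.9 m.u.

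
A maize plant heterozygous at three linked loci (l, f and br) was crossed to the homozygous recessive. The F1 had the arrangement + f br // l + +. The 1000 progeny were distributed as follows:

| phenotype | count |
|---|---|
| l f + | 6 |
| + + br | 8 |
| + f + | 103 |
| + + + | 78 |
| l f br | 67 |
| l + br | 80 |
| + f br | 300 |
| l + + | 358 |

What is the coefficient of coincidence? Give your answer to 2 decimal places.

0.45

The two rarest classes, + + br and l f +, are the double crossovers. Comparing them with the parentals, only the f allele has switched, so f is the middle locus and the order is l – f – br.
l–f: (145 + 14)/1000 = 0.1590; f–br: (183 + 14)/1000 = 0.1970.
Expected DCO frequency = 0.1590 × 0.1970 ≈ 0.03132; observed = 14/1000 ≈ 0.01400.
Coefficient of coincidence = 0.01400/0.03132 ≈ 0.45.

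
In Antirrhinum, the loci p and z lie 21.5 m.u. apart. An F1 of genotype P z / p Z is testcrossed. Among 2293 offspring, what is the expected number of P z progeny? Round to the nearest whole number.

900

A map distance of 21.5 m.u. corresponds to a recombination frequency of 0.215.
The F1 is P z / p Z, so P z is a parental gamete class with expected frequency (1 − r)/2 = 0.785/2 = 0.3925.
Expected number = 0.3925 × 2293 = 900.00 ≈ 900.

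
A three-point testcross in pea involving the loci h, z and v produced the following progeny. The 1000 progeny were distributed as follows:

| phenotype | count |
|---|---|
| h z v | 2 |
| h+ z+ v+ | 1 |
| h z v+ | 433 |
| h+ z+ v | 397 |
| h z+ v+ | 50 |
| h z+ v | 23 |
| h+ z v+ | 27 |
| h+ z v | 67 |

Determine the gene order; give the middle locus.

The two most frequent reciprocal classes, h z v+ and h+ z+ v, are the parental types, so the F1 was h z v+ / h+ z+ v.
The two rarest classes, h z v and h+ z+ v+, are the double crossovers. Comparing them with the parentals, only the v allele has switched, so v is the middle locus and the order is h – v – z.

v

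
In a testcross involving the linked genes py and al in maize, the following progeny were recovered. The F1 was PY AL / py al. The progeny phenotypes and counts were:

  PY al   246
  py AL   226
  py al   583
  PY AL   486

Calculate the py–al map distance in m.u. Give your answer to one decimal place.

The recombinant classes are PY al and py AL: 246 + 226 = 472.
Recombination frequency = 472/1541 = 0.3063 ≈ 30.6%, i.e. 30.6 m.u.

30.6 m.u.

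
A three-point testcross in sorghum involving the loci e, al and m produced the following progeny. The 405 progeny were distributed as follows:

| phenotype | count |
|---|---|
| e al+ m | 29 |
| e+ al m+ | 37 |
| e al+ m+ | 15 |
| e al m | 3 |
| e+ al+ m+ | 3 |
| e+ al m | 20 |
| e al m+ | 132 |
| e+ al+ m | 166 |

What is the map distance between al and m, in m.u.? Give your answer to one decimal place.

10.1 m.u.

The two most frequent reciprocal classes, e+ al+ m and e al m+, are the parental types, so the F1 was e+ al+ m / e al m+.
The two rarest classes, e+ al+ m+ and e al m, are the double crossovers. Comparing them with the parentals, only the m allele has switched, so m is the middle locus and the order is al – m – e.
Crossovers in the al–m interval produce the single-crossover classes e+ al m and e al+ m+ (20 + 15 = 35) plus the double crossovers (6).
RF(al–m) = (35 + 6) / 405 = 41/405 = 0.1012 → 10.1 m.u.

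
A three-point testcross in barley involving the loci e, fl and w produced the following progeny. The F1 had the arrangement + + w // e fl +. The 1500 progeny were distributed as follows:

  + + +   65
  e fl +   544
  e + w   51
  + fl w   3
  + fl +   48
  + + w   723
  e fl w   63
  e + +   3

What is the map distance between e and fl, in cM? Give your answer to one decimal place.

The two rarest classes, + fl w and e + +, are the double crossovers. Comparing them with the parentals, only the fl allele has switched, so fl is the middle locus and the order is e – fl – w.
Crossovers in the e–fl interval produce the single-crossover classes e + w and + fl + (51 + 48 = 99) plus the double crossovers (6).
RF(e–fl) = (99 + 6) / 1500 = 105/1500 = 0.0700 → 7.0 cM.

7.0 cM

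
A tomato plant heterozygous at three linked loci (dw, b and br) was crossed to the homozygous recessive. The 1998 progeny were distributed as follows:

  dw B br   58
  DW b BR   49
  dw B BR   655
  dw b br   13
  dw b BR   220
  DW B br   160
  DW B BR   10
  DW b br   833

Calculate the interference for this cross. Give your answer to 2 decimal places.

0.12

The two most frequent reciprocal classes, DW b br and dw B BR, are the parental types, so the F1 was DW b br / dw B BR.
The two rarest classes, dw b br and DW B BR, are the double crossovers. Comparing them with the parentals, only the dw allele has switched, so dw is the middle locus and the order is b – dw – br.
b–dw: (380 + 23)/1998 = 0.2017; dw–br: (107 + 23)/1998 = 0.0651.
Expected DCO frequency = 0.2017 × 0.0651 ≈ 0.01313; observed = 23/1998 ≈ 0.01151.
Coefficient of coincidence = 0.01151/0.01313 ≈ 0.88; interference = 1 − 0.88 = 0.12.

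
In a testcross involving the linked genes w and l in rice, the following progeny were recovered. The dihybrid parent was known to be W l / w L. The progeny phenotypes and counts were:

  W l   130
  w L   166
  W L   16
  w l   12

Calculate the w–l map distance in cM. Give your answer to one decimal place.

8.6 cM

The recombinant classes are W L and w l: 16 + 12 = 28.
Recombination frequency = 28/324 = 0.0864 ≈ 8.6%, i.e. 8.6 cM.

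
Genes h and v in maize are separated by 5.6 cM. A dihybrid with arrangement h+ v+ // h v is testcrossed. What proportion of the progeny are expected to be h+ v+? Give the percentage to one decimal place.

A map distance of 5.6 cM corresponds to a recombination frequency of 0.056.
The F1 is h+ v+ / h v, so h+ v+ is a parental gamete class with expected frequency (1 − r)/2 = 0.944/2 = 0.4720.
That is 0.4720 = 47.2% of the progeny.

47.2%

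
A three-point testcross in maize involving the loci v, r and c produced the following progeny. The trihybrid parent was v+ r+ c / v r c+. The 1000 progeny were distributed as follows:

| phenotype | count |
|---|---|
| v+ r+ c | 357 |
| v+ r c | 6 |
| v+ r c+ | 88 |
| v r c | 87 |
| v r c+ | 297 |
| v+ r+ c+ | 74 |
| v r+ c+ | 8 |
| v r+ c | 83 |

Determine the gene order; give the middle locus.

The two rarest classes, v+ r c and v r+ c+, are the double crossovers. Comparing them with the parentals, only the r allele has switched, so r is the middle locus and the order is c – r – v.

r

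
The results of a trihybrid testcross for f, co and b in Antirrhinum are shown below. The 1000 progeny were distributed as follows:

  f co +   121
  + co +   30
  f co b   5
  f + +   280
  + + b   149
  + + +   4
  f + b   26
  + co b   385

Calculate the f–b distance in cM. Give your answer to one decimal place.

The two most frequent reciprocal classes, f + + and + co b, are the parental types, so the F1 was f + + / + co b.
The two rarest classes, + + + and f co b, are the double crossovers. Comparing them with the parentals, only the f allele has switched, so f is the middle locus and the order is co – f – b.
Crossovers in the f–b interval produce the single-crossover classes f + b and + co + (26 + 30 = 56) plus the double crossovers (9).
RF(f–b) = (56 + 9) / 1000 = 65/1000 = 0.0650 → 6.5 cM.

6.5 cM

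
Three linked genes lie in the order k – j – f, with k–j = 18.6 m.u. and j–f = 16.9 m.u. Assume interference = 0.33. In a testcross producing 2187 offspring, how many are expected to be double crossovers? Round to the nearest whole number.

Map distances give recombination frequencies of 0.186 and 0.169 for the two intervals.
With interference 0.33 (so coincidence = 0.67), expected double-crossover frequency = 0.186 × 0.169 × 0.67 = 0.02106.
Expected number = 0.02106 × 2187 = 46.06 ≈ 46.

46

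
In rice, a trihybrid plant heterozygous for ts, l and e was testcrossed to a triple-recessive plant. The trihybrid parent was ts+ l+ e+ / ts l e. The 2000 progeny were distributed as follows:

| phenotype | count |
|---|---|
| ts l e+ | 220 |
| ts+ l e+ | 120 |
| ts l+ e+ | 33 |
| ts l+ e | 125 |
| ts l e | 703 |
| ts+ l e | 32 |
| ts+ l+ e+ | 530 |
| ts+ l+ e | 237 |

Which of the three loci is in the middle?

The two rarest classes, ts l+ e+ and ts+ l e, are the double crossovers. Comparing them with the parentals, only the ts allele has switched, so ts is the middle locus and the order is e – ts – l.

ts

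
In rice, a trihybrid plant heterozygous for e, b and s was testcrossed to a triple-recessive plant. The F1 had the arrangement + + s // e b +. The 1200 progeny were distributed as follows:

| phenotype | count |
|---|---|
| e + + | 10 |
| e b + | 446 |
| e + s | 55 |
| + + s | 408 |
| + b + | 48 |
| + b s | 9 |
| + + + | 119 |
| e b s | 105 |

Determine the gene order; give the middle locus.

b

The two rarest classes, + b s and e + +, are the double crossovers. Comparing them with the parentals, only the b allele has switched, so b is the middle locus and the order is s – b – e.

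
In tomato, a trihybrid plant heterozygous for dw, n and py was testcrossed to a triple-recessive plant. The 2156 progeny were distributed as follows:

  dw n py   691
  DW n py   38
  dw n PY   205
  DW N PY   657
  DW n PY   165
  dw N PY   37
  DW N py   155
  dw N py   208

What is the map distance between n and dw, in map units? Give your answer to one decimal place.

20.8 map units

The two most frequent reciprocal classes, DW N PY and dw n py, are the parental types, so the F1 was DW N PY / dw n py.
The two rarest classes, dw N PY and DW n py, are the double crossovers. Comparing them with the parentals, only the dw allele has switched, so dw is the middle locus and the order is py – dw – n.
Crossovers in the dw–n interval produce the single-crossover classes DW n PY and dw N py (165 + 208 = 373) plus the double crossovers (75).
RF(dw–n) = (373 + 75) / 2156 = 448/2156 = 0.2078 → 20.8 map units.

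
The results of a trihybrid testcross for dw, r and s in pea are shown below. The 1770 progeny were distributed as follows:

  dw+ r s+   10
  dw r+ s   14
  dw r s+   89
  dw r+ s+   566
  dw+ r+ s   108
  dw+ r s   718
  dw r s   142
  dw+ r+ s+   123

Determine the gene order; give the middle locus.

s

The two most frequent reciprocal classes, dw r+ s+ and dw+ r s, are the parental types, so the F1 was dw r+ s+ / dw+ r s.
The two rarest classes, dw r+ s and dw+ r s+, are the double crossovers. Comparing them with the parentals, only the s allele has switched, so s is the middle locus and the order is dw – s – r.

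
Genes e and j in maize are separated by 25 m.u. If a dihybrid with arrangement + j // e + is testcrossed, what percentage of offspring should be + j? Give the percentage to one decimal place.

A map distance of 25 m.u. corresponds to a recombination frequency of 0.250.
The F1 is + j / e +, so + j is a parental gamete class with expected frequency (1 − r)/2 = 0.750/2 = 0.3750.
That is 0.3750 = 37.5% of the progeny.

37.5%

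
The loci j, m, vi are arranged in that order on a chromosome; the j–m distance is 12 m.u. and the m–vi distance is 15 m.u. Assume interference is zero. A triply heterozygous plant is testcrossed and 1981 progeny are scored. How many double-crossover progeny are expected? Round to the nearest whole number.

36

Map distances give recombination frequencies of 0.120 and 0.150 for the two intervals.
With no interference, expected double-crossover frequency = 0.120 × 0.150 = 0.01800.
Expected number = 0.01800 × 1981 = 35.66 ≈ 36.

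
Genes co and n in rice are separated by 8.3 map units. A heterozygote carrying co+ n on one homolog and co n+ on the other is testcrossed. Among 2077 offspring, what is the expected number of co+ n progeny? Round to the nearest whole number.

A map distance of 8.3 map units corresponds to a recombination frequency of 0.083.
The F1 is co+ n / co n+, so co+ n is a parental gamete class with expected frequency (1 − r)/2 = 0.917/2 = 0.4585.
Expected number = 0.4585 × 2077 = 952.30 ≈ 952.

952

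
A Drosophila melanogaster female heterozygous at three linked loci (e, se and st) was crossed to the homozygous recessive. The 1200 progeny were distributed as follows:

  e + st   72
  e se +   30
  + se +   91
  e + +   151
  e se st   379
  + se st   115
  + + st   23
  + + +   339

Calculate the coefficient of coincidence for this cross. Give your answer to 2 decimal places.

The two most frequent reciprocal classes, e se st and + + +, are the parental types, so the F1 was e se st / + + +.
The two rarest classes, e se + and + + st, are the double crossovers. Comparing them with the parentals, only the st allele has switched, so st is the middle locus and the order is e – st – se.
e–st: (266 + 53)/1200 = 0.2658; st–se: (163 + 53)/1200 = 0.1800.
Expected DCO frequency = 0.2658 × 0.1800 ≈ 0.04784; observed = 53/1200 ≈ 0.04417.
Coefficient of coincidence = 0.04417/0.04784 ≈ 0.92.

0.92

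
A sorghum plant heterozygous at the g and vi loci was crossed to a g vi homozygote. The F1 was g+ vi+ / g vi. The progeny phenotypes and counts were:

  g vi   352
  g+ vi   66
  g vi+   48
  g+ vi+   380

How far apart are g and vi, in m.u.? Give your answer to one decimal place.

The recombinant classes are g+ vi and g vi+: 66 + 48 = 114.
Recombination frequency = 114/846 = 0.1348 ≈ 13.5%, i.e. 13.5 m.u.

13.5 m.u.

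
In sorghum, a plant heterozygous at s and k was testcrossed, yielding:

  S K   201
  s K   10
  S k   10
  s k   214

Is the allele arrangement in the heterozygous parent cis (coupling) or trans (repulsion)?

cis

The two most frequent classes are S K (201) and s k (214); these are the parental (non-recombinant) types.
So the F1 carried S K on one chromosome and s k on the other — the recessive alleles are on the same chromosome (cis / coupling).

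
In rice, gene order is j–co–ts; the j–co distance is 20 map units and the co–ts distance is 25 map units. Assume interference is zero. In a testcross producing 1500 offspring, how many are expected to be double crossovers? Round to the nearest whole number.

75

Map distances give recombination frequencies of 0.200 and 0.250 for the two intervals.
With no interference, expected double-crossover frequency = 0.200 × 0.250 = 0.05000.
Expected number = 0.05000 × 1500 = 75.00 ≈ 75.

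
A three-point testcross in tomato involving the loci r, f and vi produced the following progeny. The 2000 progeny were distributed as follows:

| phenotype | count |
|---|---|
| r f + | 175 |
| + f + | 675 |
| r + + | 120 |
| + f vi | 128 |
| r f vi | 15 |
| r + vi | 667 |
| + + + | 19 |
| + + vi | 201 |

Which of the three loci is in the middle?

f

The two most frequent reciprocal classes, r + vi and + f +, are the parental types, so the F1 was r + vi / + f +.
The two rarest classes, r f vi and + + +, are the double crossovers. Comparing them with the parentals, only the f allele has switched, so f is the middle locus and the order is vi – f – r.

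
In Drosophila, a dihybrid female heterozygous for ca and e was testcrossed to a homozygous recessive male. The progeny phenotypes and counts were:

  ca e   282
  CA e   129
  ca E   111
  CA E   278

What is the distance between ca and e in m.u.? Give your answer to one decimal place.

The two most frequent classes, CA E (278) and ca e (282), are the parental types, so the F1 was CA E / ca e.
The recombinant classes are CA e and ca E: 129 + 111 = 240.
Recombination frequency = 240/800 = 0.3000 ≈ 30.0%, i.e. 30.0 m.u.

30.0 m.u.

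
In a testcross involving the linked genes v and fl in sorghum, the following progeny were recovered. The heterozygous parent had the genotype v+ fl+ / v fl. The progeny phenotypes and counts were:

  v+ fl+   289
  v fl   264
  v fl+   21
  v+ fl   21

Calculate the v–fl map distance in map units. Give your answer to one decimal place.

7.1 map units

The recombinant classes are v+ fl and v fl+: 21 + 21 = 42.
Recombination frequency = 42/595 = 0.0706 ≈ 7.1%, i.e. 7.1 map units.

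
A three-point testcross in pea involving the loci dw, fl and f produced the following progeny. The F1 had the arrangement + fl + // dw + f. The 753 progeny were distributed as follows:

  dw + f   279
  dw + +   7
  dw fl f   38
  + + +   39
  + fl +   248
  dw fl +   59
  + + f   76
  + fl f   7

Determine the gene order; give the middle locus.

f

The two rarest classes, + fl f and dw + +, are the double crossovers. Comparing them with the parentals, only the f allele has switched, so f is the middle locus and the order is fl – f – dw.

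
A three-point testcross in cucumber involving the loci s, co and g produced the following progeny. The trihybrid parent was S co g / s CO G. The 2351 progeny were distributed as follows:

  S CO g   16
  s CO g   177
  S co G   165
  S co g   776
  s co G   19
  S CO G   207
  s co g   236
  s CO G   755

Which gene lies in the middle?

co

The two rarest classes, S CO g and s co G, are the double crossovers. Comparing them with the parentals, only the co allele has switched, so co is the middle locus and the order is g – co – s.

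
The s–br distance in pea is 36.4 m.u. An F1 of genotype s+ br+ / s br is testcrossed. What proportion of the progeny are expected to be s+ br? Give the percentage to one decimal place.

A map distance of 36.4 m.u. corresponds to a recombination frequency of 0.364.
The F1 is s+ br+ / s br, so s+ br is a recombinant gamete class with expected frequency r/2 = 0.364/2 = 0.1820.
That is 0.1820 = 18.2% of the progeny.

18.2%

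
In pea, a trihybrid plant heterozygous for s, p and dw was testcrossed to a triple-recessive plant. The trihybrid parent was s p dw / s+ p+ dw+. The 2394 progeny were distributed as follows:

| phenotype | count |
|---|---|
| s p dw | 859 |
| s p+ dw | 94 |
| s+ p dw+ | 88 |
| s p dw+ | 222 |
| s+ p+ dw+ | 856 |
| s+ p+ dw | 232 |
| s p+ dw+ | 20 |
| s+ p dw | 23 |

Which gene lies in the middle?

The two rarest classes, s+ p dw and s p+ dw+, are the double crossovers. Comparing them with the parentals, only the s allele has switched, so s is the middle locus and the order is dw – s – p.

s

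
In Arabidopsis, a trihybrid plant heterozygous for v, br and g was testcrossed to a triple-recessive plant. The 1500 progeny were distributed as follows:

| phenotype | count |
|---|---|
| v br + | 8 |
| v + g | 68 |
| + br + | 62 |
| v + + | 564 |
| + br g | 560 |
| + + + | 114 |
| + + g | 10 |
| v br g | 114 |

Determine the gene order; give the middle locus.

br

The two most frequent reciprocal classes, v + + and + br g, are the parental types, so the F1 was v + + / + br g.
The two rarest classes, v br + and + + g, are the double crossovers. Comparing them with the parentals, only the br allele has switched, so br is the middle locus and the order is v – br – g.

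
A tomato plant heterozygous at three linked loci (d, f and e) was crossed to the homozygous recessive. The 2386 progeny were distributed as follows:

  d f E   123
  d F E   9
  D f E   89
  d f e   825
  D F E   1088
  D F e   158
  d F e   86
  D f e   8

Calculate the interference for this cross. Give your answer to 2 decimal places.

The two most frequent reciprocal classes, d f e and D F E, are the parental types, so the F1 was d f e / D F E.
The two rarest classes, D f e and d F E, are the double crossovers. Comparing them with the parentals, only the d allele has switched, so d is the middle locus and the order is e – d – f.
e–d: (281 + 17)/2386 = 0.1249; d–f: (175 + 17)/2386 = 0.0805.
Expected DCO frequency = 0.1249 × 0.0805 ≈ 0.01005; observed = 17/2386 ≈ 0.00712.
Coefficient of coincidence = 0.00712/0.01005 ≈ 0.71; interference = 1 − 0.71 = 0.29.

0.29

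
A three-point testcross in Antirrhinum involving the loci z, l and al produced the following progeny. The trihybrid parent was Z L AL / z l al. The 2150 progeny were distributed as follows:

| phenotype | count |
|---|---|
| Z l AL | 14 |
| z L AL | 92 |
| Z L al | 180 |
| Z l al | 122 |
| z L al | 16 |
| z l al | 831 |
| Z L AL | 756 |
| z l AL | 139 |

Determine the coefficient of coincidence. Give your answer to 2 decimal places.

0.76

The two rarest classes, Z l AL and z L al, are the double crossovers. Comparing them with the parentals, only the l allele has switched, so l is the middle locus and the order is al – l – z.
al–l: (319 + 30)/2150 = 0.1623; l–z: (214 + 30)/2150 = 0.1135.
Expected DCO frequency = 0.1623 × 0.1135 ≈ 0.01842; observed = 30/2150 ≈ 0.01395.
Coefficient of coincidence = 0.01395/0.01842 ≈ 0.76.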